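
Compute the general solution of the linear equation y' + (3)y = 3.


P(x) = 3, Q(x) = 3; integrating factor μ = e^(3x).
(μ y)' = 3e^(3x) ⇒ μ y = e^(3x) + C.
Divide by μ: y = 1 + Ce^(-3x).


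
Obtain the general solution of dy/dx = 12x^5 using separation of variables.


Integrate both sides with respect to x: y = ∫ 12x^5 dx = 2x^6 + C.


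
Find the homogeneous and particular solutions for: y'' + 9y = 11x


Homogeneous: r² + 9 = 0 ⇒ r = ±3i, y_h = C₁cos(3x) + C₂sin(3x).
Polynomial forcing; try y_p = Ax + B. Then y_p'' + 9 y_p = 9(Ax + B) = 11x, so B = 0 and A = 11/9.
General solution: y = C₁cos(3x) + C₂sin(3x) + (11/9)x.


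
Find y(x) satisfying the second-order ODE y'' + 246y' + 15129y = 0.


Characteristic equation: r² + 246r + 15129 = 0, i.e. (r + 123)² = 0.
Repeated root r = -123; include an x factor for the second linearly independent solution.
General solution: y = (C₁ + C₂x)e^(-123x).


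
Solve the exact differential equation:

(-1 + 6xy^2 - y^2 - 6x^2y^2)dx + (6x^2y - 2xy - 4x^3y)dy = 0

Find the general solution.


Check exactness: ∂M/∂y = 12xy - 2y - 12x^2y and ∂N/∂x = 12xy - 2y - 12x^2y; equal, so the equation is exact.
Integrate M with respect to x (treating y as constant): ∫M dx = -x + 3x^2y^2 - xy^2 - 2x^3y^2 + h(y).
Differentiate w.r.t. y and set equal to N: all terms match, so h'(y) = 0 and h is a constant absorbed into C.
General solution: -x + 3x^2y^2 - xy^2 - 2x^3y^2 = C.


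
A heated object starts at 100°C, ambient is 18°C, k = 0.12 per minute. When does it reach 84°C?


From T(t) = T_a + (T₀ - T_a)e^(-kt), set T(t) = 84:
(84 - 18) / (100 - 18) = e^(-0.12t), so t = -ln(0.805)/0.12 ≈ 1.8 minutes.


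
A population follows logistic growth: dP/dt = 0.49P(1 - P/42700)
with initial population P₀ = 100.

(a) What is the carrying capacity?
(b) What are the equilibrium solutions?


Logistic ODE dP/dt = 0.49P(1 - P/42700) has equilibria where dP/dt = 0, i.e. P = 0 or P = 42700.
The coefficient (1 - P/K) = 0 when P = K, identifying K = 42700 as the carrying capacity.
(a) K = 42700; (b) equilibria P = 0 and P = 42700.


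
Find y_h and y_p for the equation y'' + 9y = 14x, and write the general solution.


Homogeneous: r² + 9 = 0 ⇒ r = ±3i, y_h = C₁cos(3x) + C₂sin(3x).
Polynomial forcing; try y_p = Ax + B. Then y_p'' + 9 y_p = 9(Ax + B) = 14x, so B = 0 and A = 14/9.
General solution: y = C₁cos(3x) + C₂sin(3x) + (14/9)x.


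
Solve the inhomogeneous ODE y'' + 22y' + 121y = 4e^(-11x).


Characteristic polynomial (r + 11)² = 0; repeated root r = -11.
y_h = (C₁ + C₂x)e^(-11x). Forcing matches the repeated root (resonance), so try y_p = Ax² e^(-11x).
Substitute and solve for A: 2A = 4, so A = 2.
General solution: y = (C₁ + C₂x + 2x²)e^(-11x).


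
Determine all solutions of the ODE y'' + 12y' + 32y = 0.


Characteristic equation: r² + 12r + 32 = 0.
Factor: (r + 8)(r + 4) = 0 ⇒ r = -8, -4 (distinct real).
General solution: y = C₁e^(-8x) + C₂e^(-4x).


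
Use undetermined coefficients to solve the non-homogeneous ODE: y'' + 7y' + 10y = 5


Characteristic roots of r² + 7r + 10 = 0 are -5, -2.
y_h = C₁e^(-5x) + C₂e^(-2x).
Constant forcing; try y_p = A. Then 10A = 5 ⇒ A = 1/2.
General solution: y = C₁e^(-5x) + C₂e^(-2x) + 1/2.


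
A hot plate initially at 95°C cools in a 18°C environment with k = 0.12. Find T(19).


Newton's law: dT/dt = -k(T - T_a) has solution T(t) = T_a + (T₀ - T_a)e^(-kt).
Plug in T_a = 18, T₀ = 95, k = 0.12, t = 19: T(19) = 18 + (77)e^(-2.28) ≈ 25.9°C.


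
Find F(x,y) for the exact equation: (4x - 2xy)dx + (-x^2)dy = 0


Check exactness: ∂M/∂y = -2x and ∂N/∂x = -2x; equal, so the equation is exact.
Integrate M with respect to x (treating y as constant): ∫M dx = 2x^2 - x^2y + h(y).
Differentiate w.r.t. y and set equal to N: all terms match, so h'(y) = 0 and h is a constant absorbed into C.
General solution: 2x^2 - x^2y = C.


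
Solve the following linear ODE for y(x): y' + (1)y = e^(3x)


P(x) = 1 ⇒ μ = e^(x).
(μ y)' = e^(4x) ⇒ μ y = e^(4x)/4 + C.
Divide by μ: y = (1/4)e^(3x) + Ce^(-x).


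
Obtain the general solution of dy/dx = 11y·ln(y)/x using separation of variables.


Separate: dy/[y ln(y)] = 11 dx/x.
Substitute u = ln(y): du/u = 11 dx/x.
Integrate: ln|ln(y)| = 11ln|x| + C₀, hence ln(y) = C·x^11.


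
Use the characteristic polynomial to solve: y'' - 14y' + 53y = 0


Characteristic equation: r² - 14r + 53 = 0.
Discriminant is negative; roots r = 7 ± 2i (complex conjugate pair).
General solution uses e^(α x)(C₁ cos(β x) + C₂ sin(β x)): y = e^(7x)(C₁cos(2x) + C₂sin(2x)).


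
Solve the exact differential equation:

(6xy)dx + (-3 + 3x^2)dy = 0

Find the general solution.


Check exactness: ∂M/∂y = 6x and ∂N/∂x = 6x; equal, so the equation is exact.
Integrate M with respect to x (treating y as constant): ∫M dx = 3x^2y + h(y).
Differentiate w.r.t. y and set equal to N: the x-dependent terms already match, leaving h'(y) = -3. Integrate: h(y) = -3y.
So F(x,y) = -3y + 3x^2y.
General solution: -3y + 3x^2y = C.


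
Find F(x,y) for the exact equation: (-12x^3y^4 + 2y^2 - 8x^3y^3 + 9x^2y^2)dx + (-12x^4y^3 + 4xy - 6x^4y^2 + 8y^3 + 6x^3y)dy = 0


Check exactness: ∂M/∂y = -48x^3y^3 + 4y - 24x^3y^2 + 18x^2y and ∂N/∂x = -48x^3y^3 + 4y - 24x^3y^2 + 18x^2y; equal, so the equation is exact.
Integrate M with respect to x (treating y as constant): ∫M dx = -3x^4y^4 + 2xy^2 - 2x^4y^3 + 3x^3y^2 + h(y).
Differentiate w.r.t. y and set equal to N: the x-dependent terms already match, leaving h'(y) = 8y^3. Integrate: h(y) = 2y^4.
So F(x,y) = -3x^4y^4 + 2xy^2 - 2x^4y^3 + 2y^4 + 3x^3y^2.
General solution: -3x^4y^4 + 2xy^2 - 2x^4y^3 + 2y^4 + 3x^3y^2 = C.


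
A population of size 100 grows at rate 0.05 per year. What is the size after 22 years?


The ODE dP/dt = 0.05P has solution P(t) = P(0)e^(0.05t).
Substitute P(0) = 100 and t = 22: P(22) = 100 e^(1.10) ≈ 300.


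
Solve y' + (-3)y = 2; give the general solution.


P(x) = -3 ⇒ μ = e^(-3x).
(μ y)' = 2e^(-3x) ⇒ μ y = -(2/3)e^(-3x) + C.
Divide by μ: y = -2/3 + Ce^(3x).


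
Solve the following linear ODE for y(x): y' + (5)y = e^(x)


P(x) = 5 ⇒ μ = e^(5x).
(μ y)' = e^(6x) ⇒ μ y = e^(6x)/6 + C.
Divide by μ: y = (1/6)e^(x) + Ce^(-5x).


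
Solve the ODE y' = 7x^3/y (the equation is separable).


Separate variables: y dy = 7x^3 dx.
Integrate both sides: y²/2 = (7/4)x^4 + C₀.
Multiply by 2: y² = (7/2)x^4 + C.


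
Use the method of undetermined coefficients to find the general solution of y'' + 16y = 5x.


Homogeneous: r² + 16 = 0 ⇒ r = ±4i, y_h = C₁cos(4x) + C₂sin(4x).
Polynomial forcing; try y_p = Ax + B. Then y_p'' + 16 y_p = 16(Ax + B) = 5x, so B = 0 and A = 5/16.
General solution: y = C₁cos(4x) + C₂sin(4x) + (5/16)x.


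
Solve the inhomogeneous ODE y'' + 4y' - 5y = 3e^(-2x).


Characteristic roots of r² + 4r - 5 = 0 are 1, -5.
y_h = C₁e^(x) + C₂e^(-5x).
Forcing exponent -2 is not a characteristic root; try y_p = Ae^(-2x).
Substitute: A·(4 + (4)·-2 + (-5)) = A·-9 = 3, so A = -1/3.
General solution: y = C₁e^(x) + C₂e^(-5x) - (1/3)e^(-2x).


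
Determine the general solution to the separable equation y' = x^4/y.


Separate variables: y dy = x^4 dx.
Integrate both sides: y²/2 = (1/5)x^5 + C₀.
Multiply by 2: y² = (2/5)x^5 + C.


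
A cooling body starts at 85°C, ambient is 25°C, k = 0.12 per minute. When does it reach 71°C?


From T(t) = T_a + (T₀ - T_a)e^(-kt), set T(t) = 71:
(71 - 25) / (85 - 25) = e^(-0.12t), so t = -ln(0.767)/0.12 ≈ 2.2 minutes.


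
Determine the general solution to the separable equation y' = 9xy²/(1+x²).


Separate: dy/y² = 9x/(1+x²) dx.
Integrate LHS: ∫ dy/y² = -1/y.
Integrate RHS via u = 1+x²: (9/2)ln(1+x²) + C.
Result: -1/y = (9/2)ln(1+x²) + C.


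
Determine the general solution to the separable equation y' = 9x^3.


Integrate both sides with respect to x: y = ∫ 9x^3 dx = (9/4)x^4 + C.


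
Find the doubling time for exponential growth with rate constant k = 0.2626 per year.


Exponential growth: P(t) = P₀ e^(0.2626t). Set P(t)/P₀ = 2: e^(0.2626t) = 2.
Solve: t = ln(2)/0.2626 ≈ 2.64 years.


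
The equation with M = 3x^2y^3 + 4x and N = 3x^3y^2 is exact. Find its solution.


Check exactness: ∂M/∂y = 9x^2y^2 and ∂N/∂x = 9x^2y^2; equal, so the equation is exact.
Integrate M with respect to x (treating y as constant): ∫M dx = x^3y^3 + 2x^2 + h(y).
Differentiate w.r.t. y and set equal to N: all terms match, so h'(y) = 0 and h is a constant absorbed into C.
General solution: x^3y^3 + 2x^2 = C.


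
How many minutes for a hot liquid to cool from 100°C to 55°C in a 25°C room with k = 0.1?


From T(t) = T_a + (T₀ - T_a)e^(-kt), set T(t) = 55:
(55 - 25) / (100 - 25) = e^(-0.1t), so t = -ln(0.400)/0.1 ≈ 9.2 minutes.


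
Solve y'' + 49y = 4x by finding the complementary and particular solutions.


Homogeneous: r² + 49 = 0 ⇒ r = ±7i, y_h = C₁cos(7x) + C₂sin(7x).
Polynomial forcing; try y_p = Ax + B. Then y_p'' + 49 y_p = 49(Ax + B) = 4x, so B = 0 and A = 4/49.
General solution: y = C₁cos(7x) + C₂sin(7x) + (4/49)x.


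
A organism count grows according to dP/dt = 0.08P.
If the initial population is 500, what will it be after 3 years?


The ODE dP/dt = 0.08P has solution P(t) = P(0)e^(0.08t).
Substitute P(0) = 500 and t = 3: P(3) = 500 e^(0.24) ≈ 636.


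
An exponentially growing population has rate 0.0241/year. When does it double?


Exponential growth: P(t) = P₀ e^(0.0241t). Set P(t)/P₀ = 2: e^(0.0241t) = 2.
Solve: t = ln(2)/0.0241 ≈ 28.76 years.


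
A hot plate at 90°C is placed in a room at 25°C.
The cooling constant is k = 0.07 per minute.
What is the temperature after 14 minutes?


Newton's law: dT/dt = -k(T - T_a) has solution T(t) = T_a + (T₀ - T_a)e^(-kt).
Plug in T_a = 25, T₀ = 90, k = 0.07, t = 14: T(14) = 25 + (65)e^(-0.98) ≈ 49.4°C.


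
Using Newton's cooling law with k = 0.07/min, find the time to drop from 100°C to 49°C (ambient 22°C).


From T(t) = T_a + (T₀ - T_a)e^(-kt), set T(t) = 49:
(49 - 22) / (100 - 22) = e^(-0.07t), so t = -ln(0.346)/0.07 ≈ 15.2 minutes.


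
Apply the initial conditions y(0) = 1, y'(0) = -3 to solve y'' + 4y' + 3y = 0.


Characteristic roots of r² + 4r + 3 = 0 are -3, -1.
General solution y = c₁ e^(-3x) + c₂ e^(-x).
Apply y(0) = 1: c₁ + c₂ = 1. Apply y'(0) = -3: -3 c₁ - 1 c₂ = -3.
Solve: c₁ = 1, c₂ = 0.
Particular solution: y = e^(-3x) + 0e^(-x).


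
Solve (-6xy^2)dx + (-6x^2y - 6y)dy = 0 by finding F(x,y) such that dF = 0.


Check exactness: ∂M/∂y = -12xy and ∂N/∂x = -12xy; equal, so the equation is exact.
Integrate M with respect to x (treating y as constant): ∫M dx = -3x^2y^2 + h(y).
Differentiate w.r.t. y and set equal to N: the x-dependent terms already match, leaving h'(y) = -6y. Integrate: h(y) = -3y^2.
So F(x,y) = -3x^2y^2 - 3y^2.
General solution: -3x^2y^2 - 3y^2 = C.


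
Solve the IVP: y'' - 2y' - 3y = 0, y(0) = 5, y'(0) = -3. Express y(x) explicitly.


Characteristic roots of r² - 2r - 3 = 0 are 3, -1.
General solution y = c₁ e^(3x) + c₂ e^(-x).
Apply y(0) = 5: c₁ + c₂ = 5. Apply y'(0) = -3: 3 c₁ - 1 c₂ = -3.
Solve: c₁ = 1/2, c₂ = 9/2.
Particular solution: y = (1/2)e^(3x) + (9/2)e^(-x).


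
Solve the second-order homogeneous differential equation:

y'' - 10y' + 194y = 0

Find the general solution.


Characteristic equation: r² - 10r + 194 = 0.
Discriminant is negative; roots r = 5 ± 13i (complex conjugate pair).
General solution uses e^(α x)(C₁ cos(β x) + C₂ sin(β x)): y = e^(5x)(C₁cos(13x) + C₂sin(13x)).


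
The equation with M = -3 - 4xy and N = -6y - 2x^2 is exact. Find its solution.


Check exactness: ∂M/∂y = -4x and ∂N/∂x = -4x; equal, so the equation is exact.
Integrate M with respect to x (treating y as constant): ∫M dx = -3x - 2x^2y + h(y).
Differentiate w.r.t. y and set equal to N: the x-dependent terms already match, leaving h'(y) = -6y. Integrate: h(y) = -3y^2.
So F(x,y) = -3x - 3y^2 - 2x^2y.
General solution: -3x - 3y^2 - 2x^2y = C.


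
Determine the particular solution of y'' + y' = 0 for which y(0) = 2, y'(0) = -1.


Characteristic roots of r² + r = 0 are 0, -1.
General solution y = c₁ + c₂ e^(-x).
Apply y(0) = 2: c₁ + c₂ = 2. Apply y'(0) = -1: 0 c₁ - 1 c₂ = -1.
Solve: c₁ = 1, c₂ = 1.
Particular solution: y = 1 + e^(-x).


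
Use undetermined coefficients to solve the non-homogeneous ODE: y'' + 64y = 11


Homogeneous part: r² + 64 = 0 ⇒ r = ±8i, so y_h = C₁cos(8x) + C₂sin(8x).
Try constant y_p = A; plug in: 64A = 11 ⇒ A = 11/64.
General solution: y = C₁cos(8x) + C₂sin(8x) + 11/64.


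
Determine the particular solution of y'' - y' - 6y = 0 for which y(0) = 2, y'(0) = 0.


Characteristic roots of r² - r - 6 = 0 are 3, -2.
General solution y = c₁ e^(3x) + c₂ e^(-2x).
Apply y(0) = 2: c₁ + c₂ = 2. Apply y'(0) = 0: 3 c₁ - 2 c₂ = 0.
Solve: c₁ = 4/5, c₂ = 6/5.
Particular solution: y = (4/5)e^(3x) + (6/5)e^(-2x).


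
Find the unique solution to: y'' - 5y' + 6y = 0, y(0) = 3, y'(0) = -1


Characteristic roots of r² - 5r + 6 = 0 are 2, 3.
General solution y = c₁ e^(2x) + c₂ e^(3x).
Apply y(0) = 3: c₁ + c₂ = 3. Apply y'(0) = -1: 2 c₁ + 3 c₂ = -1.
Solve: c₁ = 10, c₂ = -7.
Particular solution: y = 10e^(2x) - 7e^(3x).


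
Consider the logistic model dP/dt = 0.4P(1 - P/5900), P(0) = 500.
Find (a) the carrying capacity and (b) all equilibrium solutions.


Logistic ODE dP/dt = 0.4P(1 - P/5900) has equilibria where dP/dt = 0, i.e. P = 0 or P = 5900.
The coefficient (1 - P/K) = 0 when P = K, identifying K = 5900 as the carrying capacity.
(a) K = 5900; (b) equilibria P = 0 and P = 5900.


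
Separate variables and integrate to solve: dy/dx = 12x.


Integrate both sides with respect to x: y = ∫ 12x dx = 6x^2 + C.


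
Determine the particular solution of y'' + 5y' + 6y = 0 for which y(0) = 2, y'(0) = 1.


Characteristic roots of r² + 5r + 6 = 0 are -2, -3.
General solution y = c₁ e^(-2x) + c₂ e^(-3x).
Apply y(0) = 2: c₁ + c₂ = 2. Apply y'(0) = 1: -2 c₁ - 3 c₂ = 1.
Solve: c₁ = 7, c₂ = -5.
Particular solution: y = 7e^(-2x) - 5e^(-3x).


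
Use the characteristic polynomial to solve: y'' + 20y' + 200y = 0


Characteristic equation: r² + 20r + 200 = 0.
Discriminant is negative; roots r = -10 ± 10i (complex conjugate pair).
General solution uses e^(α x)(C₁ cos(β x) + C₂ sin(β x)): y = e^(-10x)(C₁cos(10x) + C₂sin(10x)).


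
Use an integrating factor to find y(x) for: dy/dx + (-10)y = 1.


P(x) = -10 ⇒ μ = e^(-10x).
(μ y)' = e^(-10x) ⇒ μ y = -(1/10)e^(-10x) + C.
Divide by μ: y = -1/10 + Ce^(10x).


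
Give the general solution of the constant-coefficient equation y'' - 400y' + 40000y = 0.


Characteristic equation: r² - 400r + 40000 = 0, i.e. (r - 200)² = 0.
Repeated root r = 200; include an x factor for the second linearly independent solution.
General solution: y = (C₁ + C₂x)e^(200x).


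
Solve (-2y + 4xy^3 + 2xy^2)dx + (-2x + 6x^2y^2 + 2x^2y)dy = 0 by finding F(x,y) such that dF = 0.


Check exactness: ∂M/∂y = -2 + 12xy^2 + 4xy and ∂N/∂x = -2 + 12xy^2 + 4xy; equal, so the equation is exact.
Integrate M with respect to x (treating y as constant): ∫M dx = -2xy + 2x^2y^3 + x^2y^2 + h(y).
Differentiate w.r.t. y and set equal to N: all terms match, so h'(y) = 0 and h is a constant absorbed into C.
General solution: -2xy + 2x^2y^3 + x^2y^2 = C.


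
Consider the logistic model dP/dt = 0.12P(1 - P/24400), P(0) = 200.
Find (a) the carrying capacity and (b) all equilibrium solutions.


Logistic ODE dP/dt = 0.12P(1 - P/24400) has equilibria where dP/dt = 0, i.e. P = 0 or P = 24400.
The coefficient (1 - P/K) = 0 when P = K, identifying K = 24400 as the carrying capacity.
(a) K = 24400; (b) equilibria P = 0 and P = 24400.


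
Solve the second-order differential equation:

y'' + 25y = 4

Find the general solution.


Homogeneous part: r² + 25 = 0 ⇒ r = ±5i, so y_h = C₁cos(5x) + C₂sin(5x).
Try constant y_p = A; plug in: 25A = 4 ⇒ A = 4/25.
General solution: y = C₁cos(5x) + C₂sin(5x) + 4/25.


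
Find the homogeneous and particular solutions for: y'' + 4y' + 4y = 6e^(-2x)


Characteristic polynomial (r + 2)² = 0; repeated root r = -2.
y_h = (C₁ + C₂x)e^(-2x). Forcing matches the repeated root (resonance), so try y_p = Ax² e^(-2x).
Substitute and solve for A: 2A = 6, so A = 3.
General solution: y = (C₁ + C₂x + 3x²)e^(-2x).


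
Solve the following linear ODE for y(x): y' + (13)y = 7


P(x) = 13, Q(x) = 7; integrating factor μ = e^(13x).
(μ y)' = 7e^(13x) ⇒ μ y = (7/13)e^(13x) + C.
Divide by μ: y = 7/13 + Ce^(-13x).


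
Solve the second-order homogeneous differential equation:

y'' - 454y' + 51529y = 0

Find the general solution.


Characteristic equation: r² - 454r + 51529 = 0, i.e. (r - 227)² = 0.
Repeated root r = 227; include an x factor for the second linearly independent solution.
General solution: y = (C₁ + C₂x)e^(227x).


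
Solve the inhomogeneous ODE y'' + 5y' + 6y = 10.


Characteristic roots of r² + 5r + 6 = 0 are -3, -2.
y_h = C₁e^(-3x) + C₂e^(-2x).
Constant forcing; try y_p = A. Then 6A = 10 ⇒ A = 5/3.
General solution: y = C₁e^(-3x) + C₂e^(-2x) + 5/3.


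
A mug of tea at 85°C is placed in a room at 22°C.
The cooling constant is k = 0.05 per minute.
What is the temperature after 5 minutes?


Newton's law: dT/dt = -k(T - T_a) has solution T(t) = T_a + (T₀ - T_a)e^(-kt).
Plug in T_a = 22, T₀ = 85, k = 0.05, t = 5: T(5) = 22 + (63)e^(-0.25) ≈ 71.1°C.


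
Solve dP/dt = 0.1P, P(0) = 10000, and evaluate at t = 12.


The ODE dP/dt = 0.1P has solution P(t) = P(0)e^(0.1t).
Substitute P(0) = 10000 and t = 12: P(12) = 10000 e^(1.20) ≈ 33201.


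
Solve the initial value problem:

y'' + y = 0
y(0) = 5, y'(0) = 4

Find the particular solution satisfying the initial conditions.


Characteristic roots of r² + 1 = 0 are ±1i, so y = C₁cos(x) + C₂sin(x).
Apply y(0) = 5: C₁ = 5. Differentiate and apply y'(0) = 4: 1·C₂ = 4, so C₂ = 4.
Particular solution: y = 5cos(x) + 4sin(x).


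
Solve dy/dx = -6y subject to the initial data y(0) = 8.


General solution of y' = -6y is y = Ce^(-6x).
Apply y(0) = 8: C = 8.
Particular solution: y = 8e^(-6x).


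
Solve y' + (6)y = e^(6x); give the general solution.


P(x) = 6 ⇒ μ = e^(6x).
(μ y)' = e^(12x) ⇒ μ y = (1/12)e^(12x) + C.
Divide by μ: y = (1/12)e^(6x) + Ce^(-6x).


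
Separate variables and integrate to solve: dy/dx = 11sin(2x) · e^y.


Separate: e^(-y) dy = 11sin(2x) dx.
Integrate: -e^(-y) = -(11/2)cos(2x) + C₀.
Rearrange: e^(-y) = (11/2)cos(2x) + C.


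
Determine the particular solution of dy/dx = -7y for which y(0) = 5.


General solution of y' = -7y is y = Ce^(-7x).
Apply y(0) = 5: C = 5.
Particular solution: y = 5e^(-7x).


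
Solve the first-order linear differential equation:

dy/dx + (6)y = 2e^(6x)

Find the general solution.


P(x) = 6 ⇒ μ = e^(6x).
(μ y)' = 2e^(12x) ⇒ μ y = (2/12)e^(12x) + C.
Divide by μ: y = (1/6)e^(6x) + Ce^(-6x).


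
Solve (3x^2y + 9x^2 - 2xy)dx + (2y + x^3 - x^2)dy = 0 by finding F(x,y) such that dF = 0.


Check exactness: ∂M/∂y = 3x^2 - 2x and ∂N/∂x = 3x^2 - 2x; equal, so the equation is exact.
Integrate M with respect to x (treating y as constant): ∫M dx = x^3y + 3x^3 - x^2y + h(y).
Differentiate w.r.t. y and set equal to N: the x-dependent terms already match, leaving h'(y) = 2y. Integrate: h(y) = y^2.
So F(x,y) = y^2 + x^3y + 3x^3 - x^2y.
General solution: y^2 + x^3y + 3x^3 - x^2y = C.


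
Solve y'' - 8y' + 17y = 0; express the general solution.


Characteristic equation: r² - 8r + 17 = 0.
Discriminant is negative; roots r = 4 ± 1i (complex conjugate pair).
General solution uses e^(α x)(C₁ cos(β x) + C₂ sin(β x)): y = e^(4x)(C₁cos(x) + C₂sin(x)).


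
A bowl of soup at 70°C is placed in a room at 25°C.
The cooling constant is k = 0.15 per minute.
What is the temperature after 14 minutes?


Newton's law: dT/dt = -k(T - T_a) has solution T(t) = T_a + (T₀ - T_a)e^(-kt).
Plug in T_a = 25, T₀ = 70, k = 0.15, t = 14: T(14) = 25 + (45)e^(-2.10) ≈ 30.5°C.


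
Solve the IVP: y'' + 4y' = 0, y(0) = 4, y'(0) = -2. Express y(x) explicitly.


Characteristic roots of r² + 4r = 0 are 0, -4.
General solution y = c₁ + c₂ e^(-4x).
Apply y(0) = 4: c₁ + c₂ = 4. Apply y'(0) = -2: 0 c₁ - 4 c₂ = -2.
Solve: c₁ = 7/2, c₂ = 1/2.
Particular solution: y = 7/2 + (1/2)e^(-4x).


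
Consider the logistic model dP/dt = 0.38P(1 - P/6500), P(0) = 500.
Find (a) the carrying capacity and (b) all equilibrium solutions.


Logistic ODE dP/dt = 0.38P(1 - P/6500) has equilibria where dP/dt = 0, i.e. P = 0 or P = 6500.
The coefficient (1 - P/K) = 0 when P = K, identifying K = 6500 as the carrying capacity.
(a) K = 6500; (b) equilibria P = 0 and P = 6500.


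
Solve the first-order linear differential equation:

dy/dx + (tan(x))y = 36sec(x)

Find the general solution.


P(x) = tan(x) ⇒ μ = e^(∫tan(x)dx) = sec(x).
(sec(x) y)' = 36sec²(x) ⇒ sec(x) y = 36tan(x) + C.
Multiply by cos(x): y = 36sin(x) + C·cos(x).


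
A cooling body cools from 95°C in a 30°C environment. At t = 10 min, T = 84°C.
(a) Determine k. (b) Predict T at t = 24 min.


Newton's law: T(t) = T_a + (T₀ - T_a)e^(-kt).
(a) Use T(10) = 84: (84 - 30)/(95 - 30) = e^(-k·10), so k = -ln(0.831)/10 ≈ 0.0185.
(b) Apply k to t = 24: T(24) = 30 + (65)e^(-0.445) ≈ 71.7°C.


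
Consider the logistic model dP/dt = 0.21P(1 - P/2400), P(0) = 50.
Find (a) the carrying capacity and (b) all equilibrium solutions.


Logistic ODE dP/dt = 0.21P(1 - P/2400) has equilibria where dP/dt = 0, i.e. P = 0 or P = 2400.
The coefficient (1 - P/K) = 0 when P = K, identifying K = 2400 as the carrying capacity.
(a) K = 2400; (b) equilibria P = 0 and P = 2400.


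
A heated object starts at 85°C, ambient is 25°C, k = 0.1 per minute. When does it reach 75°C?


From T(t) = T_a + (T₀ - T_a)e^(-kt), set T(t) = 75:
(75 - 25) / (85 - 25) = e^(-0.1t), so t = -ln(0.833)/0.1 ≈ 1.8 minutes.


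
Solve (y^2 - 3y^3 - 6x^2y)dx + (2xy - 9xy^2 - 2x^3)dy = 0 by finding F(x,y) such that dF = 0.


Check exactness: ∂M/∂y = 2y - 9y^2 - 6x^2 and ∂N/∂x = 2y - 9y^2 - 6x^2; equal, so the equation is exact.
Integrate M with respect to x (treating y as constant): ∫M dx = xy^2 - 3xy^3 - 2x^3y + h(y).
Differentiate w.r.t. y and set equal to N: all terms match, so h'(y) = 0 and h is a constant absorbed into C.
General solution: xy^2 - 3xy^3 - 2x^3y = C.


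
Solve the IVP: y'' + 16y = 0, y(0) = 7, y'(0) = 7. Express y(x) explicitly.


Characteristic roots of r² + 16 = 0 are ±4i, so y = C₁cos(4x) + C₂sin(4x).
Apply y(0) = 7: C₁ = 7. Differentiate and apply y'(0) = 7: 4·C₂ = 7, so C₂ = 7/4.
Particular solution: y = 7cos(4x) + (7/4)sin(4x).


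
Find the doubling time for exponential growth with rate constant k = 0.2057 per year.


Exponential growth: P(t) = P₀ e^(0.2057t). Set P(t)/P₀ = 2: e^(0.2057t) = 2.
Solve: t = ln(2)/0.2057 ≈ 3.37 years.


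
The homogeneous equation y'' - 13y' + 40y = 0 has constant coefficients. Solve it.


Characteristic equation: r² - 13r + 40 = 0.
Factor: (r - 8)(r - 5) = 0 ⇒ r = 8, 5 (distinct real).
General solution: y = C₁e^(8x) + C₂e^(5x).


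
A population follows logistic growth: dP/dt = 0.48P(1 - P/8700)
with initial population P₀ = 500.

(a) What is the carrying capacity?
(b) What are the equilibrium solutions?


Logistic ODE dP/dt = 0.48P(1 - P/8700) has equilibria where dP/dt = 0, i.e. P = 0 or P = 8700.
The coefficient (1 - P/K) = 0 when P = K, identifying K = 8700 as the carrying capacity.
(a) K = 8700; (b) equilibria P = 0 and P = 8700.


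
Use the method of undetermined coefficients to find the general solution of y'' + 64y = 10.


Homogeneous part: r² + 64 = 0 ⇒ r = ±8i, so y_h = C₁cos(8x) + C₂sin(8x).
Try constant y_p = A; plug in: 64A = 10 ⇒ A = 5/32.
General solution: y = C₁cos(8x) + C₂sin(8x) + 5/32.


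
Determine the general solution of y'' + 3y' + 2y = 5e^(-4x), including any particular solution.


Characteristic roots of r² + 3r + 2 = 0 are -1, -2.
y_h = C₁e^(-x) + C₂e^(-2x).
Forcing exponent -4 is not a characteristic root; try y_p = Ae^(-4x).
Substitute: A·(16 + (3)·-4 + (2)) = A·6 = 5, so A = 5/6.
General solution: y = C₁e^(-x) + C₂e^(-2x) + (5/6)e^(-4x).


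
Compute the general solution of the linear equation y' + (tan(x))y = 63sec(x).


P(x) = tan(x) ⇒ μ = e^(∫tan(x)dx) = sec(x).
(sec(x) y)' = 63sec²(x) ⇒ sec(x) y = 63tan(x) + C.
Multiply by cos(x): y = 63sin(x) + C·cos(x).


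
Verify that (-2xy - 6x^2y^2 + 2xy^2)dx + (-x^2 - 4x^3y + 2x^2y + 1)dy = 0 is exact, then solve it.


Check exactness: ∂M/∂y = -2x - 12x^2y + 4xy and ∂N/∂x = -2x - 12x^2y + 4xy; equal, so the equation is exact.
Integrate M with respect to x (treating y as constant): ∫M dx = -x^2y - 2x^3y^2 + x^2y^2 + h(y).
Differentiate w.r.t. y and set equal to N: the x-dependent terms already match, leaving h'(y) = 1. Integrate: h(y) = y.
So F(x,y) = -x^2y - 2x^3y^2 + x^2y^2 + y.
General solution: -x^2y - 2x^3y^2 + x^2y^2 + y = C.


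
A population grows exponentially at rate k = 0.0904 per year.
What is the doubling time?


Exponential growth: P(t) = P₀ e^(0.0904t). Set P(t)/P₀ = 2: e^(0.0904t) = 2.
Solve: t = ln(2)/0.0904 ≈ 7.67 years.


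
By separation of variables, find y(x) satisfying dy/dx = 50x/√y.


Separate: √y dy = 50x dx.
Integrate: (2/3)y^(3/2) = 25x² + C.


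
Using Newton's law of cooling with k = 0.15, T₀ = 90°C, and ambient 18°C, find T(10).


Newton's law: dT/dt = -k(T - T_a) has solution T(t) = T_a + (T₀ - T_a)e^(-kt).
Plug in T_a = 18, T₀ = 90, k = 0.15, t = 10: T(10) = 18 + (72)e^(-1.50) ≈ 34.1°C.


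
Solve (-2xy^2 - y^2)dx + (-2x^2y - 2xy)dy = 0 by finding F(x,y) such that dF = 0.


Check exactness: ∂M/∂y = -4xy - 2y and ∂N/∂x = -4xy - 2y; equal, so the equation is exact.
Integrate M with respect to x (treating y as constant): ∫M dx = -x^2y^2 - xy^2 + h(y).
Differentiate w.r.t. y and set equal to N: all terms match, so h'(y) = 0 and h is a constant absorbed into C.
General solution: -x^2y^2 - xy^2 = C.


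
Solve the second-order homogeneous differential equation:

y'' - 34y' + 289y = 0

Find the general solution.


Characteristic equation: r² - 34r + 289 = 0, i.e. (r - 17)² = 0.
Repeated root r = 17; include an x factor for the second linearly independent solution.
General solution: y = (C₁ + C₂x)e^(17x).


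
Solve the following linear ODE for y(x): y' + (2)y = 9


P(x) = 2, Q(x) = 9; integrating factor μ = e^(2x).
(μ y)' = 9e^(2x) ⇒ μ y = (9/2)e^(2x) + C.
Divide by μ: y = 9/2 + Ce^(-2x).


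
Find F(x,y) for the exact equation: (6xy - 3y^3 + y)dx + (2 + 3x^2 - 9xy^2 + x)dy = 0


Check exactness: ∂M/∂y = 6x - 9y^2 + 1 and ∂N/∂x = 6x - 9y^2 + 1; equal, so the equation is exact.
Integrate M with respect to x (treating y as constant): ∫M dx = 3x^2y - 3xy^3 + xy + h(y).
Differentiate w.r.t. y and set equal to N: the x-dependent terms already match, leaving h'(y) = 2. Integrate: h(y) = 2y.
So F(x,y) = 2y + 3x^2y - 3xy^3 + xy.
General solution: 2y + 3x^2y - 3xy^3 + xy = C.


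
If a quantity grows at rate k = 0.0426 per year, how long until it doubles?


Exponential growth: P(t) = P₀ e^(0.0426t). Set P(t)/P₀ = 2: e^(0.0426t) = 2.
Solve: t = ln(2)/0.0426 ≈ 16.27 years.


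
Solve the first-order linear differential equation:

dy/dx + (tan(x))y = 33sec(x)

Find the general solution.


P(x) = tan(x) ⇒ μ = e^(∫tan(x)dx) = sec(x).
(sec(x) y)' = 33sec²(x) ⇒ sec(x) y = 33tan(x) + C.
Multiply by cos(x): y = 33sin(x) + C·cos(x).


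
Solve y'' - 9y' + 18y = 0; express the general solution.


Characteristic equation: r² - 9r + 18 = 0.
Factor: (r - 6)(r - 3) = 0 ⇒ r = 6, 3 (distinct real).
General solution: y = C₁e^(6x) + C₂e^(3x).


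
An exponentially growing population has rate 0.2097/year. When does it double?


Exponential growth: P(t) = P₀ e^(0.2097t). Set P(t)/P₀ = 2: e^(0.2097t) = 2.
Solve: t = ln(2)/0.2097 ≈ 3.31 years.


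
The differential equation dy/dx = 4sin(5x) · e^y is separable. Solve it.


Separate: e^(-y) dy = 4sin(5x) dx.
Integrate: -e^(-y) = -(4/5)cos(5x) + C₀.
Rearrange: e^(-y) = (4/5)cos(5x) + C.


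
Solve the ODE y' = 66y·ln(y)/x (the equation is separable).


Separate: dy/[y ln(y)] = 66 dx/x.
Substitute u = ln(y): du/u = 66 dx/x.
Integrate: ln|ln(y)| = 66ln|x| + C₀, hence ln(y) = C·x^66.


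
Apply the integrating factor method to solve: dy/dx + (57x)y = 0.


P(x) = 57x ⇒ μ = e^((57/2)x²).
Q(x) = 0 so μ y is constant: y = Ce^(-(57/2)x²).


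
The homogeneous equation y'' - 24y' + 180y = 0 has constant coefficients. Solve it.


Characteristic equation: r² - 24r + 180 = 0.
Discriminant is negative; roots r = 12 ± 6i (complex conjugate pair).
General solution uses e^(α x)(C₁ cos(β x) + C₂ sin(β x)): y = e^(12x)(C₁cos(6x) + C₂sin(6x)).


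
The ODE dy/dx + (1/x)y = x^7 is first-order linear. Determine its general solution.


P(x) = 1/x ⇒ μ = x^1.
(x^1 y)' = x^8 ⇒ x^1 y = x^9/(9) + C.
Solve for y: y = (1/9)x^8 + C/x^1.


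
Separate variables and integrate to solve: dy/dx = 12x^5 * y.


Separate variables: dy/y = 12x^5 dx.
Integrate: ln|y| = 2x^6 + C₀.
Exponentiate: y = Ce^(2x^6).


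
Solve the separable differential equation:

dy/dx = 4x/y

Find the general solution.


Separate variables: y dy = 4x dx.
Integrate both sides: y²/2 = 2x^2 + C₀.
Multiply by 2: y² = 4x^2 + C.


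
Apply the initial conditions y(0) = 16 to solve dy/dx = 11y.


General solution of y' = 11y is y = Ce^(11x).
Apply y(0) = 16: C = 16.
Particular solution: y = 16e^(11x).


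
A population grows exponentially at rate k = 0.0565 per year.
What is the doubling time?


Exponential growth: P(t) = P₀ e^(0.0565t). Set P(t)/P₀ = 2: e^(0.0565t) = 2.
Solve: t = ln(2)/0.0565 ≈ 12.27 years.


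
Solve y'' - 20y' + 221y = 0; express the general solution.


Characteristic equation: r² - 20r + 221 = 0.
Discriminant is negative; roots r = 10 ± 11i (complex conjugate pair).
General solution uses e^(α x)(C₁ cos(β x) + C₂ sin(β x)): y = e^(10x)(C₁cos(11x) + C₂sin(11x)).


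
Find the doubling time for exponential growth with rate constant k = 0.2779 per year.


Exponential growth: P(t) = P₀ e^(0.2779t). Set P(t)/P₀ = 2: e^(0.2779t) = 2.
Solve: t = ln(2)/0.2779 ≈ 2.49 years.


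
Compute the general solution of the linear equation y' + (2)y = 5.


P(x) = 2, Q(x) = 5; integrating factor μ = e^(2x).
(μ y)' = 5e^(2x) ⇒ μ y = (5/2)e^(2x) + C.
Divide by μ: y = 5/2 + Ce^(-2x).


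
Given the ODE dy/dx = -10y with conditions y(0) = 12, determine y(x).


General solution of y' = -10y is y = Ce^(-10x).
Apply y(0) = 12: C = 12.
Particular solution: y = 12e^(-10x).


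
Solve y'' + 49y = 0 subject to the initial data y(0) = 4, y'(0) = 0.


Characteristic roots of r² + 49 = 0 are ±7i, so y = C₁cos(7x) + C₂sin(7x).
Apply y(0) = 4: C₁ = 4. Differentiate and apply y'(0) = 0: 7·C₂ = 0, so C₂ = 0.
Particular solution: y = 4cos(7x).


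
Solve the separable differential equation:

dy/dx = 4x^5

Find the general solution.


Integrate both sides with respect to x: y = ∫ 4x^5 dx = (2/3)x^6 + C.


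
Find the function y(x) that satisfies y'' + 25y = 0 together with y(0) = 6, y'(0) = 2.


Characteristic roots of r² + 25 = 0 are ±5i, so y = C₁cos(5x) + C₂sin(5x).
Apply y(0) = 6: C₁ = 6. Differentiate and apply y'(0) = 2: 5·C₂ = 2, so C₂ = 2/5.
Particular solution: y = 6cos(5x) + (2/5)sin(5x).


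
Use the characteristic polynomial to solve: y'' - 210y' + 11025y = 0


Characteristic equation: r² - 210r + 11025 = 0, i.e. (r - 105)² = 0.
Repeated root r = 105; include an x factor for the second linearly independent solution.
General solution: y = (C₁ + C₂x)e^(105x).


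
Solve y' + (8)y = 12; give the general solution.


P(x) = 8, Q(x) = 12; integrating factor μ = e^(8x).
(μ y)' = 12e^(8x) ⇒ μ y = (3/2)e^(8x) + C.
Divide by μ: y = 3/2 + Ce^(-8x).


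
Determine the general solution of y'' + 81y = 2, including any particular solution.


Homogeneous part: r² + 81 = 0 ⇒ r = ±9i, so y_h = C₁cos(9x) + C₂sin(9x).
Try constant y_p = A; plug in: 81A = 2 ⇒ A = 2/81.
General solution: y = C₁cos(9x) + C₂sin(9x) + 2/81.


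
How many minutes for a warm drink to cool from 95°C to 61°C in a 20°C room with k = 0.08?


From T(t) = T_a + (T₀ - T_a)e^(-kt), set T(t) = 61:
(61 - 20) / (95 - 20) = e^(-0.08t), so t = -ln(0.547)/0.08 ≈ 7.5 minutes.


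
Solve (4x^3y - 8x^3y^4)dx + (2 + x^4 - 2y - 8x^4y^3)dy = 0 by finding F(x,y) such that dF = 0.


Check exactness: ∂M/∂y = 4x^3 - 32x^3y^3 and ∂N/∂x = 4x^3 - 32x^3y^3; equal, so the equation is exact.
Integrate M with respect to x (treating y as constant): ∫M dx = x^4y - 2x^4y^4 + h(y).
Differentiate w.r.t. y and set equal to N: the x-dependent terms already match, leaving h'(y) = 2 - 2y. Integrate: h(y) = 2y - y^2.
So F(x,y) = 2y + x^4y - y^2 - 2x^4y^4.
General solution: 2y + x^4y - y^2 - 2x^4y^4 = C.


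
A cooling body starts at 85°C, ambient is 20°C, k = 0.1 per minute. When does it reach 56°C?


From T(t) = T_a + (T₀ - T_a)e^(-kt), set T(t) = 56:
(56 - 20) / (85 - 20) = e^(-0.1t), so t = -ln(0.554)/0.1 ≈ 5.9 minutes.


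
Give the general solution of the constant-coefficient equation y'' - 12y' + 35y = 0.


Characteristic equation: r² - 12r + 35 = 0.
Factor: (r - 5)(r - 7) = 0 ⇒ r = 5, 7 (distinct real).
General solution: y = C₁e^(5x) + C₂e^(7x).


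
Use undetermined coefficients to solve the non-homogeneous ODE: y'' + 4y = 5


Homogeneous part: r² + 4 = 0 ⇒ r = ±2i, so y_h = C₁cos(2x) + C₂sin(2x).
Try constant y_p = A; plug in: 4A = 5 ⇒ A = 5/4.
General solution: y = C₁cos(2x) + C₂sin(2x) + 5/4.


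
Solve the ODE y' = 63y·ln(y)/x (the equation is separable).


Separate: dy/[y ln(y)] = 63 dx/x.
Substitute u = ln(y): du/u = 63 dx/x.
Integrate: ln|ln(y)| = 63ln|x| + C₀, hence ln(y) = C·x^63.


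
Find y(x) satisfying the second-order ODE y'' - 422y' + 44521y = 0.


Characteristic equation: r² - 422r + 44521 = 0, i.e. (r - 211)² = 0.
Repeated root r = 211; include an x factor for the second linearly independent solution.
General solution: y = (C₁ + C₂x)e^(211x).


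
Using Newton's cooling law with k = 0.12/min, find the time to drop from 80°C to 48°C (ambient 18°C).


From T(t) = T_a + (T₀ - T_a)e^(-kt), set T(t) = 48:
(48 - 18) / (80 - 18) = e^(-0.12t), so t = -ln(0.484)/0.12 ≈ 6.0 minutes.


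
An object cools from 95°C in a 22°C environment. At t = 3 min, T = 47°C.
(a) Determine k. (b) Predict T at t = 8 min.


Newton's law: T(t) = T_a + (T₀ - T_a)e^(-kt).
(a) Use T(3) = 47: (47 - 22)/(95 - 22) = e^(-k·3), so k = -ln(0.342)/3 ≈ 0.3572.
(b) Apply k to t = 8: T(8) = 22 + (73)e^(-2.858) ≈ 26.2°C.


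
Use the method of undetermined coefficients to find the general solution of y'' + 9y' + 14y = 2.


Characteristic roots of r² + 9r + 14 = 0 are -7, -2.
y_h = C₁e^(-7x) + C₂e^(-2x).
Constant forcing; try y_p = A. Then 14A = 2 ⇒ A = 1/7.
General solution: y = C₁e^(-7x) + C₂e^(-2x) + 1/7.


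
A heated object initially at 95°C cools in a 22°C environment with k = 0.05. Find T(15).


Newton's law: dT/dt = -k(T - T_a) has solution T(t) = T_a + (T₀ - T_a)e^(-kt).
Plug in T_a = 22, T₀ = 95, k = 0.05, t = 15: T(15) = 22 + (73)e^(-0.75) ≈ 56.5°C.


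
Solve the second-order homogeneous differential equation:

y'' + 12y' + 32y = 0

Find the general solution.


Characteristic equation: r² + 12r + 32 = 0.
Factor: (r + 8)(r + 4) = 0 ⇒ r = -8, -4 (distinct real).
General solution: y = C₁e^(-8x) + C₂e^(-4x).


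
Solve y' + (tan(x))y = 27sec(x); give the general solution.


P(x) = tan(x) ⇒ μ = e^(∫tan(x)dx) = sec(x).
(sec(x) y)' = 27sec²(x) ⇒ sec(x) y = 27tan(x) + C.
Multiply by cos(x): y = 27sin(x) + C·cos(x).


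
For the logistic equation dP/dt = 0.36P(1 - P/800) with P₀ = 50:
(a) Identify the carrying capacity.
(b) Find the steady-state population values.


Logistic ODE dP/dt = 0.36P(1 - P/800) has equilibria where dP/dt = 0, i.e. P = 0 or P = 800.
The coefficient (1 - P/K) = 0 when P = K, identifying K = 800 as the carrying capacity.
(a) K = 800; (b) equilibria P = 0 and P = 800.


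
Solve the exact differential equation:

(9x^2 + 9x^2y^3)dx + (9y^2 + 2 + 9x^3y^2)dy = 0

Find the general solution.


Check exactness: ∂M/∂y = 27x^2y^2 and ∂N/∂x = 27x^2y^2; equal, so the equation is exact.
Integrate M with respect to x (treating y as constant): ∫M dx = 3x^3 + 3x^3y^3 + h(y).
Differentiate w.r.t. y and set equal to N: the x-dependent terms already match, leaving h'(y) = 9y^2 + 2. Integrate: h(y) = 3y^3 + 2y.
So F(x,y) = 3y^3 + 2y + 3x^3 + 3x^3y^3.
General solution: 3y^3 + 2y + 3x^3 + 3x^3y^3 = C.


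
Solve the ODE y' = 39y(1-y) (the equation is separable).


Separate: dy/[y(1-y)] = 39 dx.
Partial fractions: 1/[y(1-y)] = 1/y + 1/(1-y).
Integrate: ln|y/(1-y)| = 39x + C₀.
Solve for y: y = 1/(1 + Ce^(-39x)).


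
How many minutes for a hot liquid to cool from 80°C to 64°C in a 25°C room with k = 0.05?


From T(t) = T_a + (T₀ - T_a)e^(-kt), set T(t) = 64:
(64 - 25) / (80 - 25) = e^(-0.05t), so t = -ln(0.709)/0.05 ≈ 6.9 minutes.


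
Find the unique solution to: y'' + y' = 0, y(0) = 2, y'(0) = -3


Characteristic roots of r² + r = 0 are -1, 0.
General solution y = c₁ e^(-x) + c₂.
Apply y(0) = 2: c₁ + c₂ = 2. Apply y'(0) = -3: -1 c₁ + 0 c₂ = -3.
Solve: c₁ = 3, c₂ = -1.
Particular solution: y = 3e^(-x) - 1.


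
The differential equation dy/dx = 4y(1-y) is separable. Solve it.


Separate: dy/[y(1-y)] = 4 dx.
Partial fractions: 1/[y(1-y)] = 1/y + 1/(1-y).
Integrate: ln|y/(1-y)| = 4x + C₀.
Solve for y: y = 1/(1 + Ce^(-4x)).


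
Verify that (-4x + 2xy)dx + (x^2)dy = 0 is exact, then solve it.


Check exactness: ∂M/∂y = 2x and ∂N/∂x = 2x; equal, so the equation is exact.
Integrate M with respect to x (treating y as constant): ∫M dx = -2x^2 + x^2y + h(y).
Differentiate w.r.t. y and set equal to N: all terms match, so h'(y) = 0 and h is a constant absorbed into C.
General solution: -2x^2 + x^2y = C.


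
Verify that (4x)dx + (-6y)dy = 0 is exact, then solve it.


Check exactness: ∂M/∂y = 0 and ∂N/∂x = 0; equal, so the equation is exact.
Integrate M with respect to x (treating y as constant): ∫M dx = 2x^2 + h(y).
Differentiate w.r.t. y and set equal to N: the x-dependent terms already match, leaving h'(y) = -6y. Integrate: h(y) = -3y^2.
So F(x,y) = 2x^2 - 3y^2.
General solution: 2x^2 - 3y^2 = C.


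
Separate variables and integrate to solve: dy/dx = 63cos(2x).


g(y) = 1, so integrate directly: y = ∫ 63cos(2x) dx = (63/2)sin(2x) + C.


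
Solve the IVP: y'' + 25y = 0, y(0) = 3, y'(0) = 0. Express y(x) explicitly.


Characteristic roots of r² + 25 = 0 are ±5i, so y = C₁cos(5x) + C₂sin(5x).
Apply y(0) = 3: C₁ = 3. Differentiate and apply y'(0) = 0: 5·C₂ = 0, so C₂ = 0.
Particular solution: y = 3cos(5x).


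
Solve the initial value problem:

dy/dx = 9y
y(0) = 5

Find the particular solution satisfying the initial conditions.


General solution of y' = 9y is y = Ce^(9x).
Apply y(0) = 5: C = 5.
Particular solution: y = 5e^(9x).
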